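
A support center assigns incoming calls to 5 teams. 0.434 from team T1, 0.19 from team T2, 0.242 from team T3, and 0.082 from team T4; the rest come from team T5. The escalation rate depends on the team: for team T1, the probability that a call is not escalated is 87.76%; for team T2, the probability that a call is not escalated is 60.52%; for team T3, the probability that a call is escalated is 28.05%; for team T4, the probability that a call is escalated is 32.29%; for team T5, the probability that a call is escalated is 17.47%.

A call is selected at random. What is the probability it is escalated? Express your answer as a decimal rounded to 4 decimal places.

P(T5) = 1 − (0.434 + 0.19 + 0.242 + 0.082) = 0.052.
P(E|T1) = 1 − 0.8776 = 0.1224.
P(E|T2) = 1 − 0.6052 = 0.3948.
P(E) = P(E|T1)·P(T1) + P(E|T2)·P(T2) + P(E|T3)·P(T3) + P(E|T4)·P(T4) + P(E|T5)·P(T5)
      = 0.1224·0.434 + 0.3948·0.19 + 0.2805·0.242 + 0.3229·0.082 + 0.1747·0.052
      = 0.0531216 + 0.075012 + 0.067881 + 0.0264778 + 0.0090844 = 0.2315768

0.2316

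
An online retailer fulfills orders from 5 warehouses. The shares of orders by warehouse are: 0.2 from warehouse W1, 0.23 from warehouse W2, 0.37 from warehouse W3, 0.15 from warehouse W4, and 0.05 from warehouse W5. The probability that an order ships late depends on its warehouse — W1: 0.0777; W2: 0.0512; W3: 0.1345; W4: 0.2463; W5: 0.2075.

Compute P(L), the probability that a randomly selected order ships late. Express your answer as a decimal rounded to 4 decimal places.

0.1244

P(L) = P(L|W1)·P(W1) + P(L|W2)·P(W2) + P(L|W3)·P(W3) + P(L|W4)·P(W4) + P(L|W5)·P(W5)
      = 0.0777·0.2 + 0.0512·0.23 + 0.1345·0.37 + 0.2463·0.15 + 0.2075·0.05
      = 0.01554 + 0.011776 + 0.049765 + 0.036945 + 0.010375 = 0.124401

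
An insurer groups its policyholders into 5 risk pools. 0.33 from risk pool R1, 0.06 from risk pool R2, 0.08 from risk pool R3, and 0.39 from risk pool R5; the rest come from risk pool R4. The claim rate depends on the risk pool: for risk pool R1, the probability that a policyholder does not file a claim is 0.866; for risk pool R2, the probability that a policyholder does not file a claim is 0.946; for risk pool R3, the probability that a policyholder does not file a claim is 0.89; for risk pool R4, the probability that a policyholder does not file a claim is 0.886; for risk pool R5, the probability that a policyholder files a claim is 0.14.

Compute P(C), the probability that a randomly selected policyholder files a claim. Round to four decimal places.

P(C) ≈ 0.1268

P(R4) = 1 − (0.33 + 0.06 + 0.08 + 0.39) = 0.14.
P(C|R1) = 1 − 0.866 = 0.134.
P(C|R2) = 1 − 0.946 = 0.054.
P(C|R3) = 1 − 0.89 = 0.11.
P(C|R4) = 1 − 0.886 = 0.114.
Using total probability over the partition,
P(C) = P(C|R1)·P(R1) + P(C|R2)·P(R2) + P(C|R3)·P(R3) + P(C|R4)·P(R4) + P(C|R5)·P(R5)
      = 0.134·0.33 + 0.054·0.06 + 0.11·0.08 + 0.114·0.14 + 0.14·0.39
      = 0.04422 + 0.00324 + 0.0088 + 0.01596 + 0.0546 = 0.12682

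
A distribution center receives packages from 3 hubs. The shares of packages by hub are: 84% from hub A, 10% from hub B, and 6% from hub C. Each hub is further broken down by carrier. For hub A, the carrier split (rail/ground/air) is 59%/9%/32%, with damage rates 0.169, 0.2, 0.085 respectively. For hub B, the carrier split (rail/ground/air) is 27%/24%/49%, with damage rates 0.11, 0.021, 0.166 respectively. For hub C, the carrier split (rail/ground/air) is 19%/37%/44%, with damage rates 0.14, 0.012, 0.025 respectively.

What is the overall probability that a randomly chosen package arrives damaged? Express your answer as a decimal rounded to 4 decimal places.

0.1359

P(D|A) = 0.59·0.169 + 0.09·0.2 + 0.32·0.085 = 0.09971 + 0.018 + 0.0272 = 0.14491
P(D|B) = 0.27·0.11 + 0.24·0.021 + 0.49·0.166 = 0.0297 + 0.00504 + 0.08134 = 0.11608
P(D|C) = 0.19·0.14 + 0.37·0.012 + 0.44·0.025 = 0.0266 + 0.00444 + 0.011 = 0.04204
By total probability over the outer partition,
P(D) = 0.84·0.14491 + 0.1·0.11608 + 0.06·0.04204
      = 0.1217244 + 0.011608 + 0.0025224 = 0.1358548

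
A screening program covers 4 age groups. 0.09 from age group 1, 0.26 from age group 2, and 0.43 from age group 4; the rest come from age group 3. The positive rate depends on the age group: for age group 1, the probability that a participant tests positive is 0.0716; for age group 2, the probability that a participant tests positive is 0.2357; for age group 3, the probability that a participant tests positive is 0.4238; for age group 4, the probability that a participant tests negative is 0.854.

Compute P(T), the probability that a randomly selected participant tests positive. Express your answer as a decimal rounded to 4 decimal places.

P(3) = 1 − (0.09 + 0.26 + 0.43) = 0.22.
P(T|4) = 1 − 0.854 = 0.146.
Using total probability over the partition,
P(T) = P(T|1)·P(1) + P(T|2)·P(2) + P(T|3)·P(3) + P(T|4)·P(4)
      = 0.0716·0.09 + 0.2357·0.26 + 0.4238·0.22 + 0.146·0.43
      = 0.006444 + 0.061282 + 0.093236 + 0.06278 = 0.223742

0.2237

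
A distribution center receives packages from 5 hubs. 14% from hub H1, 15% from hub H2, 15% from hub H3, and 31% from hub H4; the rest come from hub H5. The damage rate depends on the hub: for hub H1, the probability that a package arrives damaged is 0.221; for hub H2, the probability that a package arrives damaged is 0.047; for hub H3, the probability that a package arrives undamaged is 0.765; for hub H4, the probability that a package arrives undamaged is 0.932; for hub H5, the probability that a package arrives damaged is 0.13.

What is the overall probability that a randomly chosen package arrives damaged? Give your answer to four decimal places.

P(H5) = 1 − (0.14 + 0.15 + 0.15 + 0.31) = 0.25.
P(D|H3) = 1 − 0.765 = 0.235.
P(D|H4) = 1 − 0.932 = 0.068.
P(D) = P(D|H1)·P(H1) + P(D|H2)·P(H2) + P(D|H3)·P(H3) + P(D|H4)·P(H4) + P(D|H5)·P(H5)
      = 0.221·0.14 + 0.047·0.15 + 0.235·0.15 + 0.068·0.31 + 0.13·0.25
      = 0.03094 + 0.00705 + 0.03525 + 0.02108 + 0.0325 = 0.12682

P(D) ≈ 0.1268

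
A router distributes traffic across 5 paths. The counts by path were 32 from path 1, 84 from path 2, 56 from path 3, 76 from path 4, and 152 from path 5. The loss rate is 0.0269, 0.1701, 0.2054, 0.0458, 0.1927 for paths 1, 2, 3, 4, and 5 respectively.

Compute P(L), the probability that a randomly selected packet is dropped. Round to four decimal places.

Total: 32 + 84 + 56 + 76 + 152 = 400.
P(1) = 32/400 = 0.08. P(2) = 84/400 = 0.21. P(3) = 56/400 = 0.14. P(4) = 76/400 = 0.19. P(5) = 152/400 = 0.38.
P(L) = P(L|1)·P(1) + P(L|2)·P(2) + P(L|3)·P(3) + P(L|4)·P(4) + P(L|5)·P(5)
      = 0.0269·0.08 + 0.1701·0.21 + 0.2054·0.14 + 0.0458·0.19 + 0.1927·0.38
      = 0.002152 + 0.035721 + 0.028756 + 0.008702 + 0.073226 = 0.148557

0.1486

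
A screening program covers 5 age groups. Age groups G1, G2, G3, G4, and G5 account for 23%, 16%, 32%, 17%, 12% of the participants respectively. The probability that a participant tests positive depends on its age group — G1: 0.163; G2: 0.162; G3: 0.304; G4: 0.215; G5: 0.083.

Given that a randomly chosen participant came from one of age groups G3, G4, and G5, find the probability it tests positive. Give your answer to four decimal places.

0.2357

Let S = {G3, G4, G5}.
P(S) = 0.32 + 0.17 + 0.12 = 0.61.
P(T ∩ S) = 0.304·0.32 + 0.215·0.17 + 0.083·0.12 = 0.09728 + 0.03655 + 0.00996 = 0.14379.
P(T | S) = 0.14379 / 0.61 = 0.235721…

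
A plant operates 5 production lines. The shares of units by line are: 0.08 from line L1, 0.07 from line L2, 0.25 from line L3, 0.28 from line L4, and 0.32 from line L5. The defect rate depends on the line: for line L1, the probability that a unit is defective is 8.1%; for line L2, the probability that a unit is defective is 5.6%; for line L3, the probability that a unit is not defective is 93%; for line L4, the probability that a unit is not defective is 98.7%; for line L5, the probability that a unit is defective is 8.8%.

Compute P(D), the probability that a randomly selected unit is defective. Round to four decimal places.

P(D|L3) = 1 − 0.93 = 0.07.
P(D|L4) = 1 − 0.987 = 0.013.
P(D) = P(D|L1)·P(L1) + P(D|L2)·P(L2) + P(D|L3)·P(L3) + P(D|L4)·P(L4) + P(D|L5)·P(L5)
      = 0.081·0.08 + 0.056·0.07 + 0.07·0.25 + 0.013·0.28 + 0.088·0.32
      = 0.00648 + 0.00392 + 0.0175 + 0.00364 + 0.02816 = 0.0597

0.0597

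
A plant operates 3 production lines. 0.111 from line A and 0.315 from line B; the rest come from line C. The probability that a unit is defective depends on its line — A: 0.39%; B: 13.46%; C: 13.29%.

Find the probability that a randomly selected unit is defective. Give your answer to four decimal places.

P(C) = 1 − (0.111 + 0.315) = 0.574.
P(D) = P(D|A)·P(A) + P(D|B)·P(B) + P(D|C)·P(C)
      = 0.0039·0.111 + 0.1346·0.315 + 0.1329·0.574
      = 0.0004329 + 0.042399 + 0.0762846 = 0.1191165

0.1191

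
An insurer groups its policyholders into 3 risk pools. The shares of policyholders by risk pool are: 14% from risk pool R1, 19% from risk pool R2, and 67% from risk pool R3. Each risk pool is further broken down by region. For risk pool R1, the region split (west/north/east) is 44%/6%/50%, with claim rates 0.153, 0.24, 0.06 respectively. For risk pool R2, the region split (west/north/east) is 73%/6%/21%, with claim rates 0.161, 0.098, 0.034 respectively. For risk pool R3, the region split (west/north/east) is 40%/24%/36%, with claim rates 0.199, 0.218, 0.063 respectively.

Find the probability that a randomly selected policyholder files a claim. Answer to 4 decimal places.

P(C|R1) = 0.44·0.153 + 0.06·0.24 + 0.5·0.06 = 0.06732 + 0.0144 + 0.03 = 0.11172
P(C|R2) = 0.73·0.161 + 0.06·0.098 + 0.21·0.034 = 0.11753 + 0.00588 + 0.00714 = 0.13055
P(C|R3) = 0.4·0.199 + 0.24·0.218 + 0.36·0.063 = 0.0796 + 0.05232 + 0.02268 = 0.1546
By total probability over the outer partition,
P(C) = 0.14·0.11172 + 0.19·0.13055 + 0.67·0.1546
      = 0.0156408 + 0.0248045 + 0.103582 = 0.1440273

0.1440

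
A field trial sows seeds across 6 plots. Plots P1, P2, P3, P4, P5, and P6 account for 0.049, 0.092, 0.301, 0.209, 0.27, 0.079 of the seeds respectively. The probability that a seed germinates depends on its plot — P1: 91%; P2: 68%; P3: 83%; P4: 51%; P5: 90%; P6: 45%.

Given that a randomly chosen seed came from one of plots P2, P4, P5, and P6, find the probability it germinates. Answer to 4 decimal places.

0.6888

Let S = {P2, P4, P5, P6}.
P(S) = 0.092 + 0.209 + 0.27 + 0.079 = 0.65.
P(G ∩ S) = 0.68·0.092 + 0.51·0.209 + 0.9·0.27 + 0.45·0.079 = 0.06256 + 0.10659 + 0.243 + 0.03555 = 0.4477.
P(G | S) = 0.4477 / 0.65 = 0.688769…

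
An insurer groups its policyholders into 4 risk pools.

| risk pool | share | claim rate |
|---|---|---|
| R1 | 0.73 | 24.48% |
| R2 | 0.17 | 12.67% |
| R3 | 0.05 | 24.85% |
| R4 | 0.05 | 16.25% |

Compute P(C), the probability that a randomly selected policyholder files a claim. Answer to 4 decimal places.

P(C) = P(C|R1)·P(R1) + P(C|R2)·P(R2) + P(C|R3)·P(R3) + P(C|R4)·P(R4)
      = 0.2448·0.73 + 0.1267·0.17 + 0.2485·0.05 + 0.1625·0.05
      = 0.178704 + 0.021539 + 0.012425 + 0.008125 = 0.220793

P(C) ≈ 0.2208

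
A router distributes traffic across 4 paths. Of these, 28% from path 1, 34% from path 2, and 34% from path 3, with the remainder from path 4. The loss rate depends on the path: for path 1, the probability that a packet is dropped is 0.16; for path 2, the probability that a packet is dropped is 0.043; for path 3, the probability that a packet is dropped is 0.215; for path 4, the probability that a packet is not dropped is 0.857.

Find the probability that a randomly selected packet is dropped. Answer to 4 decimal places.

P(4) = 1 − (0.28 + 0.34 + 0.34) = 0.04.
P(L|4) = 1 − 0.857 = 0.143.
P(L) = P(L|1)·P(1) + P(L|2)·P(2) + P(L|3)·P(3) + P(L|4)·P(4)
      = 0.16·0.28 + 0.043·0.34 + 0.215·0.34 + 0.143·0.04
      = 0.0448 + 0.01462 + 0.0731 + 0.00572 = 0.13824

0.1382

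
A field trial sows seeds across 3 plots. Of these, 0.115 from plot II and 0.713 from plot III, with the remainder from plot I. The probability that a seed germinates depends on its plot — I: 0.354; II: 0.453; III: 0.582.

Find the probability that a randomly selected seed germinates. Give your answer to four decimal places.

0.5279

P(I) = 1 − (0.115 + 0.713) = 0.172.
By the law of total probability,
P(G) = P(G|I)·P(I) + P(G|II)·P(II) + P(G|III)·P(III)
      = 0.354·0.172 + 0.453·0.115 + 0.582·0.713
      = 0.060888 + 0.052095 + 0.414966 = 0.527949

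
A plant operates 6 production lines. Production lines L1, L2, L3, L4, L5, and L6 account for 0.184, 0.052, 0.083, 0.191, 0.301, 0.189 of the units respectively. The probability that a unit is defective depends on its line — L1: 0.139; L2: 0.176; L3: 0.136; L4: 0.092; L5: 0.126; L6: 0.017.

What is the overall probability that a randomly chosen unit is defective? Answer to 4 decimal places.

0.1047

Summing over the partition,
P(D) = P(D|L1)·P(L1) + P(D|L2)·P(L2) + P(D|L3)·P(L3) + P(D|L4)·P(L4) + P(D|L5)·P(L5) + P(D|L6)·P(L6)
      = 0.139·0.184 + 0.176·0.052 + 0.136·0.083 + 0.092·0.191 + 0.126·0.301 + 0.017·0.189
      = 0.025576 + 0.009152 + 0.011288 + 0.017572 + 0.037926 + 0.003213 = 0.104727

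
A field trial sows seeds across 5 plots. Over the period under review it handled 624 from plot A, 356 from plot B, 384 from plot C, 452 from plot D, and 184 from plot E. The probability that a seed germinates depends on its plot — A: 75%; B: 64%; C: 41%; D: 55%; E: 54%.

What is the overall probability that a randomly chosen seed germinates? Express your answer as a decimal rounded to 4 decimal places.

0.6006

Total: 624 + 356 + 384 + 452 + 184 = 2000.
P(A) = 624/2000 = 0.312. P(B) = 356/2000 = 0.178. P(C) = 384/2000 = 0.192. P(D) = 452/2000 = 0.226. P(E) = 184/2000 = 0.092.
Summing over the partition,
P(G) = P(G|A)·P(A) + P(G|B)·P(B) + P(G|C)·P(C) + P(G|D)·P(D) + P(G|E)·P(E)
      = 0.75·0.312 + 0.64·0.178 + 0.41·0.192 + 0.55·0.226 + 0.54·0.092
      = 0.234 + 0.11392 + 0.07872 + 0.1243 + 0.04968 = 0.60062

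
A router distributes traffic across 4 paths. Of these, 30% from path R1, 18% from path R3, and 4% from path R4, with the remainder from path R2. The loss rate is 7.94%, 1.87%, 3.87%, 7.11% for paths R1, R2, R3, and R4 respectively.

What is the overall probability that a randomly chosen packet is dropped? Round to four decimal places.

P(R2) = 1 − (0.3 + 0.18 + 0.04) = 0.48.
Summing over the partition,
P(L) = P(L|R1)·P(R1) + P(L|R2)·P(R2) + P(L|R3)·P(R3) + P(L|R4)·P(R4)
      = 0.0794·0.3 + 0.0187·0.48 + 0.0387·0.18 + 0.0711·0.04
      = 0.02382 + 0.008976 + 0.006966 + 0.002844 = 0.042606

P(L) ≈ 0.0426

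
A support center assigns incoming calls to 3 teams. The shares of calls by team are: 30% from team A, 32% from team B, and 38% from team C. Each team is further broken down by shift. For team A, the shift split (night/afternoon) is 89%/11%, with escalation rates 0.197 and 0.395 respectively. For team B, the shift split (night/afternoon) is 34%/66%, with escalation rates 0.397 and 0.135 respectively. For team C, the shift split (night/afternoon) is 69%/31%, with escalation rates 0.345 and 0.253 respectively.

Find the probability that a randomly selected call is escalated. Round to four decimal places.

P(E|A) = 0.89·0.197 + 0.11·0.395 = 0.17533 + 0.04345 = 0.21878
P(E|B) = 0.34·0.397 + 0.66·0.135 = 0.13498 + 0.0891 = 0.22408
P(E|C) = 0.69·0.345 + 0.31·0.253 = 0.23805 + 0.07843 = 0.31648
Then overall,
P(E) = 0.3·0.21878 + 0.32·0.22408 + 0.38·0.31648
      = 0.065634 + 0.0717056 + 0.1202624 = 0.257602

0.2576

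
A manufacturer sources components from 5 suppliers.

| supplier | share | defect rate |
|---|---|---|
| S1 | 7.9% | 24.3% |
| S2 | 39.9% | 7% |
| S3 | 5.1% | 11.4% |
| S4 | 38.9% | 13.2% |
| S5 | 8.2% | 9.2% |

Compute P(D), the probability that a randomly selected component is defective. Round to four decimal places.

P(D) ≈ 0.1118

Summing over the partition,
P(D) = P(D|S1)·P(S1) + P(D|S2)·P(S2) + P(D|S3)·P(S3) + P(D|S4)·P(S4) + P(D|S5)·P(S5)
      = 0.243·0.079 + 0.07·0.399 + 0.114·0.051 + 0.132·0.389 + 0.092·0.082
      = 0.019197 + 0.02793 + 0.005814 + 0.051348 + 0.007544 = 0.111833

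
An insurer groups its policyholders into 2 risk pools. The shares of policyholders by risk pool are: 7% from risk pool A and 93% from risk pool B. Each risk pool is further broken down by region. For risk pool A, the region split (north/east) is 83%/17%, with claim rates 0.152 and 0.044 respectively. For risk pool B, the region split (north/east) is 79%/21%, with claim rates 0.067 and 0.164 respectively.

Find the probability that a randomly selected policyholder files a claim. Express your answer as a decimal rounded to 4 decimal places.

P(C) ≈ 0.0906

P(C|A) = 0.83·0.152 + 0.17·0.044 = 0.12616 + 0.00748 = 0.13364
P(C|B) = 0.79·0.067 + 0.21·0.164 = 0.05293 + 0.03444 = 0.08737
By total probability over the outer partition,
P(C) = 0.07·0.13364 + 0.93·0.08737
      = 0.0093548 + 0.0812541 = 0.0906089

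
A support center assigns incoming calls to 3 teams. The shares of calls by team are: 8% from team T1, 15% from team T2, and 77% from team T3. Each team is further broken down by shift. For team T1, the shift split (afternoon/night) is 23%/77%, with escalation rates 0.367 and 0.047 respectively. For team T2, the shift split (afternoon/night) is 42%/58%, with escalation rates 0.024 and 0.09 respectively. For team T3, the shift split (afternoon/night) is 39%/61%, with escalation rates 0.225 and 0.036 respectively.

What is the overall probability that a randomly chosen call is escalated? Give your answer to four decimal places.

P(E) ≈ 0.1035

P(E|T1) = 0.23·0.367 + 0.77·0.047 = 0.08441 + 0.03619 = 0.1206
P(E|T2) = 0.42·0.024 + 0.58·0.09 = 0.01008 + 0.0522 = 0.06228
P(E|T3) = 0.39·0.225 + 0.61·0.036 = 0.08775 + 0.02196 = 0.10971
By total probability over the outer partition,
P(E) = 0.08·0.1206 + 0.15·0.06228 + 0.77·0.10971
      = 0.009648 + 0.009342 + 0.0844767 = 0.1034667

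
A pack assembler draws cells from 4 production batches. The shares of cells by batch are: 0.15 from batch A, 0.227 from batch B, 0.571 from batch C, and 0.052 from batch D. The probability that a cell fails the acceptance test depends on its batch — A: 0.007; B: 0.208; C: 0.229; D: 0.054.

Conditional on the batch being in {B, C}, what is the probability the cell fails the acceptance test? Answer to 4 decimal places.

P(F|S) ≈ 0.2230

Let S = {B, C}.
P(S) = 0.227 + 0.571 = 0.798.
P(F ∩ S) = 0.208·0.227 + 0.229·0.571 = 0.047216 + 0.130759 = 0.177975.
P(F | S) = 0.177975 / 0.798 = 0.223026…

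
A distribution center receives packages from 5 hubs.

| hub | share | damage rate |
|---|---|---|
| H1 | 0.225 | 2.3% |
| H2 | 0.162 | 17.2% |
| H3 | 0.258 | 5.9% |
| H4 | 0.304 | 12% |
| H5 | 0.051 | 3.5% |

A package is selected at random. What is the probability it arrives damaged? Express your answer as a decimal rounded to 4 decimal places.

0.0865

P(D) = P(D|H1)·P(H1) + P(D|H2)·P(H2) + P(D|H3)·P(H3) + P(D|H4)·P(H4) + P(D|H5)·P(H5)
      = 0.023·0.225 + 0.172·0.162 + 0.059·0.258 + 0.12·0.304 + 0.035·0.051
      = 0.005175 + 0.027864 + 0.015222 + 0.03648 + 0.001785 = 0.086526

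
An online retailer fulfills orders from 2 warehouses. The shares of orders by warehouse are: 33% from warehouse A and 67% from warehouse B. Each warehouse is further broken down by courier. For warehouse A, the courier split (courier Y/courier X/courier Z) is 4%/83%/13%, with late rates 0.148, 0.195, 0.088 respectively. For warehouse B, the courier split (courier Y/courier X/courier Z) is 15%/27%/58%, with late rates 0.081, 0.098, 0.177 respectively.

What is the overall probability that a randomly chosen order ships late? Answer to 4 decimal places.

P(L) ≈ 0.1538

P(L|A) = 0.04·0.148 + 0.83·0.195 + 0.13·0.088 = 0.00592 + 0.16185 + 0.01144 = 0.17921
P(L|B) = 0.15·0.081 + 0.27·0.098 + 0.58·0.177 = 0.01215 + 0.02646 + 0.10266 = 0.14127
Then overall,
P(L) = 0.33·0.17921 + 0.67·0.14127
      = 0.0591393 + 0.0946509 = 0.1537902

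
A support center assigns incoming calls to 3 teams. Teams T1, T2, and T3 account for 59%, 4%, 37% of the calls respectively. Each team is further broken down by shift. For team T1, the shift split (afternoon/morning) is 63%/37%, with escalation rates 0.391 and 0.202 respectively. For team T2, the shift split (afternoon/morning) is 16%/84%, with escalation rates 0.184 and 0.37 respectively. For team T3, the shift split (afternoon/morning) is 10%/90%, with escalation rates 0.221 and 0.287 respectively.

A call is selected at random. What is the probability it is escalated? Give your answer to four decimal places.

P(E|T1) = 0.63·0.391 + 0.37·0.202 = 0.24633 + 0.07474 = 0.32107
P(E|T2) = 0.16·0.184 + 0.84·0.37 = 0.02944 + 0.3108 = 0.34024
P(E|T3) = 0.1·0.221 + 0.9·0.287 = 0.0221 + 0.2583 = 0.2804
Then overall,
P(E) = 0.59·0.32107 + 0.04·0.34024 + 0.37·0.2804
      = 0.1894313 + 0.0136096 + 0.103748 = 0.3067889

0.3068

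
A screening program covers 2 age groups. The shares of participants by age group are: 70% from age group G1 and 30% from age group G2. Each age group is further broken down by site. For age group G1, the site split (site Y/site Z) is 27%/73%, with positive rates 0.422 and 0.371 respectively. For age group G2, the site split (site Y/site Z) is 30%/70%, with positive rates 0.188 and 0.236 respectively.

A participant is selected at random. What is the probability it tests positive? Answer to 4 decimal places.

0.3358

P(T|G1) = 0.27·0.422 + 0.73·0.371 = 0.11394 + 0.27083 = 0.38477
P(T|G2) = 0.3·0.188 + 0.7·0.236 = 0.0564 + 0.1652 = 0.2216
By total probability over the outer partition,
P(T) = 0.7·0.38477 + 0.3·0.2216
      = 0.269339 + 0.06648 = 0.335819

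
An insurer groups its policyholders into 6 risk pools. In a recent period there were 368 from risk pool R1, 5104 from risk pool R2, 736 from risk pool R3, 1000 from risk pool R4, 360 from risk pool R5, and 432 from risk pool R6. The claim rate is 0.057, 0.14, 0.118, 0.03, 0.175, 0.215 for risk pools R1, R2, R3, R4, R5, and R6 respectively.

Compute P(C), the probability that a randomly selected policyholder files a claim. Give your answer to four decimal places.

0.1260

Total: 368 + 5104 + 736 + 1000 + 360 + 432 = 8000.
P(R1) = 368/8000 = 0.046. P(R2) = 5104/8000 = 0.638. P(R3) = 736/8000 = 0.092. P(R4) = 1000/8000 = 0.125. P(R5) = 360/8000 = 0.045. P(R6) = 432/8000 = 0.054.
P(C) = P(C|R1)·P(R1) + P(C|R2)·P(R2) + P(C|R3)·P(R3) + P(C|R4)·P(R4) + P(C|R5)·P(R5) + P(C|R6)·P(R6)
      = 0.057·0.046 + 0.14·0.638 + 0.118·0.092 + 0.03·0.125 + 0.175·0.045 + 0.215·0.054
      = 0.002622 + 0.08932 + 0.010856 + 0.00375 + 0.007875 + 0.01161 = 0.126033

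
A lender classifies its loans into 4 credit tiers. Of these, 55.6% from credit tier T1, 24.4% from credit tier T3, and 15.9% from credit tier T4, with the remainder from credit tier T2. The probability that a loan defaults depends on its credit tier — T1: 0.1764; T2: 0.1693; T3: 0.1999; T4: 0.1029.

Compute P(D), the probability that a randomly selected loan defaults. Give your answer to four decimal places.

P(T2) = 1 − (0.556 + 0.244 + 0.159) = 0.041.
P(D) = P(D|T1)·P(T1) + P(D|T2)·P(T2) + P(D|T3)·P(T3) + P(D|T4)·P(T4)
      = 0.1764·0.556 + 0.1693·0.041 + 0.1999·0.244 + 0.1029·0.159
      = 0.0980784 + 0.0069413 + 0.0487756 + 0.0163611 = 0.1701564

P(D) ≈ 0.1702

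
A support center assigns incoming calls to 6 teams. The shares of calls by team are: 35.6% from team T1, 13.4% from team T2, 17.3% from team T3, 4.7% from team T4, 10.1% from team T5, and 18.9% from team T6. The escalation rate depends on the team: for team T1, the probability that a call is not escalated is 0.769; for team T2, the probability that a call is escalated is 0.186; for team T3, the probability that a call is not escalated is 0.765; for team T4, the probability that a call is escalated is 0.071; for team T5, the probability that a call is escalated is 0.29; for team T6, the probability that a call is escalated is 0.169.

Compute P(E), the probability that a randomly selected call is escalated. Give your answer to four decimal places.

P(E|T1) = 1 − 0.769 = 0.231.
P(E|T3) = 1 − 0.765 = 0.235.
Using total probability over the partition,
P(E) = P(E|T1)·P(T1) + P(E|T2)·P(T2) + P(E|T3)·P(T3) + P(E|T4)·P(T4) + P(E|T5)·P(T5) + P(E|T6)·P(T6)
      = 0.231·0.356 + 0.186·0.134 + 0.235·0.173 + 0.071·0.047 + 0.29·0.101 + 0.169·0.189
      = 0.082236 + 0.024924 + 0.040655 + 0.003337 + 0.02929 + 0.031941 = 0.212383

P(E) ≈ 0.2124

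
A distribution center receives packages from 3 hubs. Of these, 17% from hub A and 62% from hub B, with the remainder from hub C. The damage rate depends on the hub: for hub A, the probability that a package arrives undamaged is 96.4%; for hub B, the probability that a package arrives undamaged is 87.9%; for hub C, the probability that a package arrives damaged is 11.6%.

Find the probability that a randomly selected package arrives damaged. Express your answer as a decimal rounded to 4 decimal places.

0.1055

P(C) = 1 − (0.17 + 0.62) = 0.21.
P(D|A) = 1 − 0.964 = 0.036.
P(D|B) = 1 − 0.879 = 0.121.
P(D) = P(D|A)·P(A) + P(D|B)·P(B) + P(D|C)·P(C)
      = 0.036·0.17 + 0.121·0.62 + 0.116·0.21
      = 0.00612 + 0.07502 + 0.02436 = 0.1055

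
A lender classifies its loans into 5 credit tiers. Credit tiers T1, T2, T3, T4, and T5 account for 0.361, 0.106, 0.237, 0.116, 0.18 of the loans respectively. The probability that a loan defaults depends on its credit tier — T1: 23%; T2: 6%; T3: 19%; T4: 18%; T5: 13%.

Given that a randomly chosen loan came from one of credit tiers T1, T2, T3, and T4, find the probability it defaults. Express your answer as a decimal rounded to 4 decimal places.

Let S = {T1, T2, T3, T4}.
P(S) = 0.361 + 0.106 + 0.237 + 0.116 = 0.82.
P(D ∩ S) = 0.23·0.361 + 0.06·0.106 + 0.19·0.237 + 0.18·0.116 = 0.08303 + 0.00636 + 0.04503 + 0.02088 = 0.1553.
P(D | S) = 0.1553 / 0.82 = 0.189390…

0.1894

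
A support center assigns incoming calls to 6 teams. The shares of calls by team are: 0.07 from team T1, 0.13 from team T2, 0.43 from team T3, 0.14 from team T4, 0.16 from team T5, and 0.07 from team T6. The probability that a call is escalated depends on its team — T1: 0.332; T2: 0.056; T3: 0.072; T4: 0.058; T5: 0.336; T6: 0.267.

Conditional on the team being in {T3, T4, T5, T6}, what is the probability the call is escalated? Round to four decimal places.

P(E|S) ≈ 0.1394

Let S = {T3, T4, T5, T6}.
P(S) = 0.43 + 0.14 + 0.16 + 0.07 = 0.8.
P(E ∩ S) = 0.072·0.43 + 0.058·0.14 + 0.336·0.16 + 0.267·0.07 = 0.03096 + 0.00812 + 0.05376 + 0.01869 = 0.11153.
P(E | S) = 0.11153 / 0.8 = 0.139413…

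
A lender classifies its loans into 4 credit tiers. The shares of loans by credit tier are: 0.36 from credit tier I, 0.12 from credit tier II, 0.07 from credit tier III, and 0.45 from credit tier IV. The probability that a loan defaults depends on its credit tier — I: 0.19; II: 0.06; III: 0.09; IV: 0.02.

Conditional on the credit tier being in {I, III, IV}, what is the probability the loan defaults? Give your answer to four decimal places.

P(D|S) ≈ 0.0951

Let S = {I, III, IV}.
P(S) = 0.36 + 0.07 + 0.45 = 0.88.
P(D ∩ S) = 0.19·0.36 + 0.09·0.07 + 0.02·0.45 = 0.0684 + 0.0063 + 0.009 = 0.0837.
P(D | S) = 0.0837 / 0.88 = 0.095114…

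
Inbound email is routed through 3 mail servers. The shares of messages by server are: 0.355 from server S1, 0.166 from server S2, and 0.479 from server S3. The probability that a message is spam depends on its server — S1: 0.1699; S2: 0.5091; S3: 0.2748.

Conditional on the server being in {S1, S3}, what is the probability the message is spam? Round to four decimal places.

Let J = {S1, S3}.
P(J) = 0.355 + 0.479 = 0.834.
P(S ∩ J) = 0.1699·0.355 + 0.2748·0.479 = 0.0603145 + 0.1316292 = 0.1919437.
P(S | J) = 0.1919437 / 0.834 = 0.230148…

0.2301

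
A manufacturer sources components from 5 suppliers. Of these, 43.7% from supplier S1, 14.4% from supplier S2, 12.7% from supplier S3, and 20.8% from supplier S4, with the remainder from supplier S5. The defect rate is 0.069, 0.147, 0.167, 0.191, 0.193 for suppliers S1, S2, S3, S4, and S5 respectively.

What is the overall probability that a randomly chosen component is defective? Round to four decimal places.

P(D) ≈ 0.1285

P(S5) = 1 − (0.437 + 0.144 + 0.127 + 0.208) = 0.084.
P(D) = P(D|S1)·P(S1) + P(D|S2)·P(S2) + P(D|S3)·P(S3) + P(D|S4)·P(S4) + P(D|S5)·P(S5)
      = 0.069·0.437 + 0.147·0.144 + 0.167·0.127 + 0.191·0.208 + 0.193·0.084
      = 0.030153 + 0.021168 + 0.021209 + 0.039728 + 0.016212 = 0.12847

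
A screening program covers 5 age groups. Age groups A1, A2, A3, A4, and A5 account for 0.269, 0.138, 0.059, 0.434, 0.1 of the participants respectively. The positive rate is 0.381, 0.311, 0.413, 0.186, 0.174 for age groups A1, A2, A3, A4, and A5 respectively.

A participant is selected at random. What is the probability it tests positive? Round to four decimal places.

0.2679

P(T) = P(T|A1)·P(A1) + P(T|A2)·P(A2) + P(T|A3)·P(A3) + P(T|A4)·P(A4) + P(T|A5)·P(A5)
      = 0.381·0.269 + 0.311·0.138 + 0.413·0.059 + 0.186·0.434 + 0.174·0.1
      = 0.102489 + 0.042918 + 0.024367 + 0.080724 + 0.0174 = 0.267898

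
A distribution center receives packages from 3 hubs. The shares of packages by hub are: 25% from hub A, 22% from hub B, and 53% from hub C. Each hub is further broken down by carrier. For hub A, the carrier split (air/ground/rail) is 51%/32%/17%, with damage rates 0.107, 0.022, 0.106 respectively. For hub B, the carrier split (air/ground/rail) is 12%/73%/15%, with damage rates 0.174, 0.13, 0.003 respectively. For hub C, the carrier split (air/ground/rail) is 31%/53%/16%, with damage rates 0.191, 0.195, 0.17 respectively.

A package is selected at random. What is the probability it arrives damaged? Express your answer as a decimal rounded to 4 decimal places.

P(D|A) = 0.51·0.107 + 0.32·0.022 + 0.17·0.106 = 0.05457 + 0.00704 + 0.01802 = 0.07963
P(D|B) = 0.12·0.174 + 0.73·0.13 + 0.15·0.003 = 0.02088 + 0.0949 + 0.00045 = 0.11623
P(D|C) = 0.31·0.191 + 0.53·0.195 + 0.16·0.17 = 0.05921 + 0.10335 + 0.0272 = 0.18976
Then overall,
P(D) = 0.25·0.07963 + 0.22·0.11623 + 0.53·0.18976
      = 0.0199075 + 0.0255706 + 0.1005728 = 0.1460509

P(D) ≈ 0.1461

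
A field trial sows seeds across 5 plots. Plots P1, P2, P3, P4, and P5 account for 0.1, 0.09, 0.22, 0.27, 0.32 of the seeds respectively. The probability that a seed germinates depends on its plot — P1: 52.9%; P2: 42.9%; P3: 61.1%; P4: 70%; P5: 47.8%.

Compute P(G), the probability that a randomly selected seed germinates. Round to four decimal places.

P(G) = P(G|P1)·P(P1) + P(G|P2)·P(P2) + P(G|P3)·P(P3) + P(G|P4)·P(P4) + P(G|P5)·P(P5)
      = 0.529·0.1 + 0.429·0.09 + 0.611·0.22 + 0.7·0.27 + 0.478·0.32
      = 0.0529 + 0.03861 + 0.13442 + 0.189 + 0.15296 = 0.56789

P(G) ≈ 0.5679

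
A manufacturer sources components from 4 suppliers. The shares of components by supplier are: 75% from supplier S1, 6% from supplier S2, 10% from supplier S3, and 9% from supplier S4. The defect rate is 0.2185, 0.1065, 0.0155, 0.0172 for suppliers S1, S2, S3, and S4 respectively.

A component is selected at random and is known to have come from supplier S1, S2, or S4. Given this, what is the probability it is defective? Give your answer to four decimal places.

P(D|S) ≈ 0.1909

Let S = {S1, S2, S4}.
P(S) = 0.75 + 0.06 + 0.09 = 0.9.
P(D ∩ S) = 0.2185·0.75 + 0.1065·0.06 + 0.0172·0.09 = 0.163875 + 0.00639 + 0.001548 = 0.171813.
P(D | S) = 0.171813 / 0.9 = 0.190903…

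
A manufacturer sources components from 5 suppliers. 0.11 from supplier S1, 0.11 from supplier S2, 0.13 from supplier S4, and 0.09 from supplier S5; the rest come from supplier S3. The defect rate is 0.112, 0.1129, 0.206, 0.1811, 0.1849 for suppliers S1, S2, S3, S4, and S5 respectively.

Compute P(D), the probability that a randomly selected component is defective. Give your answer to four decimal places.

P(S3) = 1 − (0.11 + 0.11 + 0.13 + 0.09) = 0.56.
P(D) = P(D|S1)·P(S1) + P(D|S2)·P(S2) + P(D|S3)·P(S3) + P(D|S4)·P(S4) + P(D|S5)·P(S5)
      = 0.112·0.11 + 0.1129·0.11 + 0.206·0.56 + 0.1811·0.13 + 0.1849·0.09
      = 0.01232 + 0.012419 + 0.11536 + 0.023543 + 0.016641 = 0.180283

0.1803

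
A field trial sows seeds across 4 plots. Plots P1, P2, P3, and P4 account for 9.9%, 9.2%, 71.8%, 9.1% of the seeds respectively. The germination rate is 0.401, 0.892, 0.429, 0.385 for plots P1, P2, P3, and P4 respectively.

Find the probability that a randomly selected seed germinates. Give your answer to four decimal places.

Summing over the partition,
P(G) = P(G|P1)·P(P1) + P(G|P2)·P(P2) + P(G|P3)·P(P3) + P(G|P4)·P(P4)
      = 0.401·0.099 + 0.892·0.092 + 0.429·0.718 + 0.385·0.091
      = 0.039699 + 0.082064 + 0.308022 + 0.035035 = 0.46482

P(G) ≈ 0.4648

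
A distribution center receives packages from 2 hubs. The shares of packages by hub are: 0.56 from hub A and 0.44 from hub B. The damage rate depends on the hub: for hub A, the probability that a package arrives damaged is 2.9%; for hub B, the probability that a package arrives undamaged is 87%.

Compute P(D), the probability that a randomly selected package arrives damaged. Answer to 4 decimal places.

P(D) ≈ 0.0734

P(D|B) = 1 − 0.87 = 0.13.
Summing over the partition,
P(D) = P(D|A)·P(A) + P(D|B)·P(B)
      = 0.029·0.56 + 0.13·0.44
      = 0.01624 + 0.0572 = 0.07344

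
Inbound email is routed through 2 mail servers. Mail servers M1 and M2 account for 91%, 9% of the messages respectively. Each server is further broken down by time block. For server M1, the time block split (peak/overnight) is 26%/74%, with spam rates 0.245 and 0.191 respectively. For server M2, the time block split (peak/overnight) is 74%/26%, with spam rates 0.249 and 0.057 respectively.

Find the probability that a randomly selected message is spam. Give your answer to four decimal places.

P(S) ≈ 0.2045

P(S|M1) = 0.26·0.245 + 0.74·0.191 = 0.0637 + 0.14134 = 0.20504
P(S|M2) = 0.74·0.249 + 0.26·0.057 = 0.18426 + 0.01482 = 0.19908
By total probability over the outer partition,
P(S) = 0.91·0.20504 + 0.09·0.19908
      = 0.1865864 + 0.0179172 = 0.2045036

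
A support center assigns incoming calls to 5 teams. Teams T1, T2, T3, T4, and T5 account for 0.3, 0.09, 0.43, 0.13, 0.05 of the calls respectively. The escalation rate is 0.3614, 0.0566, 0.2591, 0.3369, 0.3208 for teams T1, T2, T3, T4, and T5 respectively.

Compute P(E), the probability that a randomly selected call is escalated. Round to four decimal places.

0.2848

P(E) = P(E|T1)·P(T1) + P(E|T2)·P(T2) + P(E|T3)·P(T3) + P(E|T4)·P(T4) + P(E|T5)·P(T5)
      = 0.3614·0.3 + 0.0566·0.09 + 0.2591·0.43 + 0.3369·0.13 + 0.3208·0.05
      = 0.10842 + 0.005094 + 0.111413 + 0.043797 + 0.01604 = 0.284764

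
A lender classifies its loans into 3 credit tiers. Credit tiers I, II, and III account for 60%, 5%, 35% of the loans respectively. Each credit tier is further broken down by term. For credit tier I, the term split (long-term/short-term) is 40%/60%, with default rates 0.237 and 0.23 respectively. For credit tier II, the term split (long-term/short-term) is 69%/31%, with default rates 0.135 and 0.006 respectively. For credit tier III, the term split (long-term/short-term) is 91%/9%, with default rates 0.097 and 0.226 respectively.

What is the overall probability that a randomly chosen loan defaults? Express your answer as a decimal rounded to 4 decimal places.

P(D) ≈ 0.1824

P(D|I) = 0.4·0.237 + 0.6·0.23 = 0.0948 + 0.138 = 0.2328
P(D|II) = 0.69·0.135 + 0.31·0.006 = 0.09315 + 0.00186 = 0.09501
P(D|III) = 0.91·0.097 + 0.09·0.226 = 0.08827 + 0.02034 = 0.10861
By total probability over the outer partition,
P(D) = 0.6·0.2328 + 0.05·0.09501 + 0.35·0.10861
      = 0.13968 + 0.0047505 + 0.0380135 = 0.182444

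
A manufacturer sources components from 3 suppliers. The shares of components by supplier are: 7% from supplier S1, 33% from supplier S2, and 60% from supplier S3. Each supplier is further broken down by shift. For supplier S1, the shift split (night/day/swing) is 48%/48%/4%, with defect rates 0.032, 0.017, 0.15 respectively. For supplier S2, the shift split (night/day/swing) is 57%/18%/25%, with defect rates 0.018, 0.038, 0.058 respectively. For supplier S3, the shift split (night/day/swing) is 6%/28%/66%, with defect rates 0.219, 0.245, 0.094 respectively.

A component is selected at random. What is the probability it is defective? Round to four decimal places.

P(D) ≈ 0.0988

P(D|S1) = 0.48·0.032 + 0.48·0.017 + 0.04·0.15 = 0.01536 + 0.00816 + 0.006 = 0.02952
P(D|S2) = 0.57·0.018 + 0.18·0.038 + 0.25·0.058 = 0.01026 + 0.00684 + 0.0145 = 0.0316
P(D|S3) = 0.06·0.219 + 0.28·0.245 + 0.66·0.094 = 0.01314 + 0.0686 + 0.06204 = 0.14378
By total probability over the outer partition,
P(D) = 0.07·0.02952 + 0.33·0.0316 + 0.6·0.14378
      = 0.0020664 + 0.010428 + 0.086268 = 0.0987624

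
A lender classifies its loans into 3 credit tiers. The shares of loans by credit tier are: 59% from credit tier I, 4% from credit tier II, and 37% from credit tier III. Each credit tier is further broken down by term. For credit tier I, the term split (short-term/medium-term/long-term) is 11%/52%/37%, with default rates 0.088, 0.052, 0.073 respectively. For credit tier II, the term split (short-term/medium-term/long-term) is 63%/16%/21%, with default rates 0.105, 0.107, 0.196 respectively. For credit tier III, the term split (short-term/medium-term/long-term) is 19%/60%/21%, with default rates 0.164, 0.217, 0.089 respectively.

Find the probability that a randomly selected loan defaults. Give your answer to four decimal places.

P(D|I) = 0.11·0.088 + 0.52·0.052 + 0.37·0.073 = 0.00968 + 0.02704 + 0.02701 = 0.06373
P(D|II) = 0.63·0.105 + 0.16·0.107 + 0.21·0.196 = 0.06615 + 0.01712 + 0.04116 = 0.12443
P(D|III) = 0.19·0.164 + 0.6·0.217 + 0.21·0.089 = 0.03116 + 0.1302 + 0.01869 = 0.18005
By total probability over the outer partition,
P(D) = 0.59·0.06373 + 0.04·0.12443 + 0.37·0.18005
      = 0.0376007 + 0.0049772 + 0.0666185 = 0.1091964

P(D) ≈ 0.1092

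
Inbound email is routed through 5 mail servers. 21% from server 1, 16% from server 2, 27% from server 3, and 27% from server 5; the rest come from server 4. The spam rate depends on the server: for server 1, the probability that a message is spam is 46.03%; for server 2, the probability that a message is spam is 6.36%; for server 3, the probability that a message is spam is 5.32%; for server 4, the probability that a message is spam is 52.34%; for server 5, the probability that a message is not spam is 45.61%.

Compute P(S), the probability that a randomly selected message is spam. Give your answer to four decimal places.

0.3152

P(4) = 1 − (0.21 + 0.16 + 0.27 + 0.27) = 0.09.
P(S|5) = 1 − 0.4561 = 0.5439.
P(S) = P(S|1)·P(1) + P(S|2)·P(2) + P(S|3)·P(3) + P(S|4)·P(4) + P(S|5)·P(5)
      = 0.4603·0.21 + 0.0636·0.16 + 0.0532·0.27 + 0.5234·0.09 + 0.5439·0.27
      = 0.096663 + 0.010176 + 0.014364 + 0.047106 + 0.146853 = 0.315162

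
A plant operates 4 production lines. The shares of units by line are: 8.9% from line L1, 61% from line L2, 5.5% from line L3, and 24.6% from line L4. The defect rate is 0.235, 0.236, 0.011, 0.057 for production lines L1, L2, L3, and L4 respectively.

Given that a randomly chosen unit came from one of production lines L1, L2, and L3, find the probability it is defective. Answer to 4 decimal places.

0.2195

Let S = {L1, L2, L3}.
P(S) = 0.089 + 0.61 + 0.055 = 0.754.
P(D ∩ S) = 0.235·0.089 + 0.236·0.61 + 0.011·0.055 = 0.020915 + 0.14396 + 0.000605 = 0.16548.
P(D | S) = 0.16548 / 0.754 = 0.219469…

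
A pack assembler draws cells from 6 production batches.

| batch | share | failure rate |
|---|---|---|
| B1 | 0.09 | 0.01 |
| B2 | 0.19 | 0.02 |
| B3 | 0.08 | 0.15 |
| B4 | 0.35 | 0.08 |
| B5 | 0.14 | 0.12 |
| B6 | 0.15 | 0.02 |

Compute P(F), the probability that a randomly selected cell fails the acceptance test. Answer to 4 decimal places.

P(F) = P(F|B1)·P(B1) + P(F|B2)·P(B2) + P(F|B3)·P(B3) + P(F|B4)·P(B4) + P(F|B5)·P(B5) + P(F|B6)·P(B6)
      = 0.01·0.09 + 0.02·0.19 + 0.15·0.08 + 0.08·0.35 + 0.12·0.14 + 0.02·0.15
      = 0.0009 + 0.0038 + 0.012 + 0.028 + 0.0168 + 0.003 = 0.0645

0.0645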